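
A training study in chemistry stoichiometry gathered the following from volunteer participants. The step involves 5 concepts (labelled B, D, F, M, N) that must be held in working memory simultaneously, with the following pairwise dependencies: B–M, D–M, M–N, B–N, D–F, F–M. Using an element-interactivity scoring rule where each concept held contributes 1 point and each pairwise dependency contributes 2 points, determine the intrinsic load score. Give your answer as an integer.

Count of concepts held simultaneously: 5.
Count of pairwise dependencies listed: 6.
Element contribution: 5 × 1 = 5.
Interaction contribution: 6 × 2 = 12.
Intrinsic load = 5 + 12 = 17.

17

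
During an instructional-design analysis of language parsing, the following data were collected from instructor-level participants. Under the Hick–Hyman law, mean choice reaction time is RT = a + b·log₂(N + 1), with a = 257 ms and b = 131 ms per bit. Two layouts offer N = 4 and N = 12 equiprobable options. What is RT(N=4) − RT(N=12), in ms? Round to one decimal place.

-180.6

RT(4) = 257 + 131·log₂(5) = 257 + 131·2.3219 = 561.1689 ms.
RT(12) = 257 + 131·log₂(13) = 257 + 131·3.7004 = 741.7524 ms.
Difference = 561.1689 − 741.7524 = -180.5835 ≈ -180.6 ms.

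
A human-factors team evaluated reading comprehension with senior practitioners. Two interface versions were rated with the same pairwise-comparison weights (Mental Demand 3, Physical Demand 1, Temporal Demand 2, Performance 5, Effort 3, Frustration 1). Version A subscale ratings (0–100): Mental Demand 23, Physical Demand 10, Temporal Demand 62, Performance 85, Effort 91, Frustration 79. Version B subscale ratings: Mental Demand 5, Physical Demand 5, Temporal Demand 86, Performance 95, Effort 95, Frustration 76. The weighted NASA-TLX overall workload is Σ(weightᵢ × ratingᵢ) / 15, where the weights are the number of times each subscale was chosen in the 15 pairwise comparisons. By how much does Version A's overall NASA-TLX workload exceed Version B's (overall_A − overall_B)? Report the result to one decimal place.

-3.2

Version A weighted sum = 3·23 + 1·10 + 2·62 + 5·85 + 3·91 + 1·79 = 69 + 10 + 124 + 425 + 273 + 79 = 980; overall_A = 980/15 = 65.3333.
Version B weighted sum = 3·5 + 1·5 + 2·86 + 5·95 + 3·95 + 1·76 = 15 + 5 + 172 + 475 + 285 + 76 = 1028; overall_B = 1028/15 = 68.5333.
Difference = 65.3333 − 68.5333 = -3.2000 ≈ -3.2.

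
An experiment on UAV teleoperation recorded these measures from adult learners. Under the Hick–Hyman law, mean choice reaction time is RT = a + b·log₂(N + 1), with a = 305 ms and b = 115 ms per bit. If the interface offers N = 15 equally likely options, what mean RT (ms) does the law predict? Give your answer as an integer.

765

log₂(15 + 1) = log₂(16) = 4.0000.
RT = 305 + 115 × 4.0000 = 305 + 460.0000 = 765.0000 ms.
≈ 765 ms.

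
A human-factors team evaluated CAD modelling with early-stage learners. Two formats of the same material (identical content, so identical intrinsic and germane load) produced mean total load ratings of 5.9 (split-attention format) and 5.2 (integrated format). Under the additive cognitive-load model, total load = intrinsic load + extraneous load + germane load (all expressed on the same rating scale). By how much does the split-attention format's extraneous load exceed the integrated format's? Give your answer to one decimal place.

Intrinsic and germane load are equal across formats, so the difference in total load equals the difference in extraneous load.
Extraneous-load difference = 5.9 − 5.2 = 0.7.

0.7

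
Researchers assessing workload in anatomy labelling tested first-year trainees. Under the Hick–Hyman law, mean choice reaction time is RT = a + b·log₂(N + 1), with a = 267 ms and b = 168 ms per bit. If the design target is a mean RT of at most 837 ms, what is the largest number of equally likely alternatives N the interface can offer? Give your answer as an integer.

Set 267 + 168·log₂(N + 1) ≤ 837.
log₂(N + 1) ≤ (837 − 267) / 168 = 3.3929.
N + 1 ≤ 2^3.3929 = 10.5042.
N ≤ 9.5042, so the largest integer N is 9.

9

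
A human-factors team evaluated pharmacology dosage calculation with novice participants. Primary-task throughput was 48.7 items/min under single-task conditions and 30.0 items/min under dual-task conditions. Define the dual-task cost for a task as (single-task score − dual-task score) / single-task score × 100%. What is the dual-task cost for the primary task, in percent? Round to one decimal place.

Cost = (48.7 − 30.0) / 48.7 × 100%
     = 18.7000 / 48.7 × 100% = 38.3984%.
≈ 38.4%.

38.4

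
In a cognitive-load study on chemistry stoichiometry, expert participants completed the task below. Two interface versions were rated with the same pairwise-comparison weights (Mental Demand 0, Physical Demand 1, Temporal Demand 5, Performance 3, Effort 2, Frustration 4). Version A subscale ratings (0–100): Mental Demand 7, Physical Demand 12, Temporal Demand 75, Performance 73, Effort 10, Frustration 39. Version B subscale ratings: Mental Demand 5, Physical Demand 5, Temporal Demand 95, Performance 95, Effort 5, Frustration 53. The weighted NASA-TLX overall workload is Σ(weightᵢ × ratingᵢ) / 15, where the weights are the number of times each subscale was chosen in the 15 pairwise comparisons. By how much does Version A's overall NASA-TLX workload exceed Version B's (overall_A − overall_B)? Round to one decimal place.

-13.7

Version A weighted sum = 0·7 + 1·12 + 5·75 + 3·73 + 2·10 + 4·39 = 0 + 12 + 375 + 219 + 20 + 156 = 782; overall_A = 782/15 = 52.1333.
Version B weighted sum = 0·5 + 1·5 + 5·95 + 3·95 + 2·5 + 4·53 = 0 + 5 + 475 + 285 + 10 + 212 = 987; overall_B = 987/15 = 65.8000.
Difference = 52.1333 − 65.8000 = -13.6667 ≈ -13.7.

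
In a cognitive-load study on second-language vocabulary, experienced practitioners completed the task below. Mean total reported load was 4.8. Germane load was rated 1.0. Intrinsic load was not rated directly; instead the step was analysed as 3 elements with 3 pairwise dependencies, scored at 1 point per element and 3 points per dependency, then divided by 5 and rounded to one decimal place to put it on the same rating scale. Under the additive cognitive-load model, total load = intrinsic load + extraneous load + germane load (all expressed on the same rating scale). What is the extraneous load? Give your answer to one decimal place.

Intrinsic (element-interactivity): (3 × 1 + 3 × 3) / 5 = 12 / 5 = 2.4000 → 2.4.
extraneous load = total − intrinsic − germane
             = 4.8 − 2.4 − 1.0 = 1.4.

1.4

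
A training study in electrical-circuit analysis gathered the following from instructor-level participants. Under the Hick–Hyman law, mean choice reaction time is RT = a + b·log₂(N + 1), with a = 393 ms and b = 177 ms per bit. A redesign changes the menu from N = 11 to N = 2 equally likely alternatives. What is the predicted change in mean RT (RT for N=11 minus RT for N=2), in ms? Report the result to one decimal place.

354.0

RT(11) = 393 + 177·log₂(12) = 393 + 177·3.5850 = 1027.5450 ms.
RT(2) = 393 + 177·log₂(3) = 393 + 177·1.5850 = 673.5450 ms.
Difference = 1027.5450 − 673.5450 = 354.0000 ≈ 354.0 ms.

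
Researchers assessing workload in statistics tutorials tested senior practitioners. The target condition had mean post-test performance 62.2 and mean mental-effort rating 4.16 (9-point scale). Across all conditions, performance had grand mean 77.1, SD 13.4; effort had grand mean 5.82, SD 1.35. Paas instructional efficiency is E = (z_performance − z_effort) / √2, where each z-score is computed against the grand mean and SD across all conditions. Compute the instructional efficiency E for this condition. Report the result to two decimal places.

z_performance = (62.2 − 77.1) / 13.4 = -14.9000 / 13.4 = -1.1119.
z_effort = (4.16 − 5.82) / 1.35 = -1.6600 / 1.35 = -1.2296.
z_P − z_E = -1.1119 − (-1.2296) = 0.1177.
E = 0.1177 / √2 = 0.1177 / 1.41421 = 0.0832 ≈ 0.08.

0.08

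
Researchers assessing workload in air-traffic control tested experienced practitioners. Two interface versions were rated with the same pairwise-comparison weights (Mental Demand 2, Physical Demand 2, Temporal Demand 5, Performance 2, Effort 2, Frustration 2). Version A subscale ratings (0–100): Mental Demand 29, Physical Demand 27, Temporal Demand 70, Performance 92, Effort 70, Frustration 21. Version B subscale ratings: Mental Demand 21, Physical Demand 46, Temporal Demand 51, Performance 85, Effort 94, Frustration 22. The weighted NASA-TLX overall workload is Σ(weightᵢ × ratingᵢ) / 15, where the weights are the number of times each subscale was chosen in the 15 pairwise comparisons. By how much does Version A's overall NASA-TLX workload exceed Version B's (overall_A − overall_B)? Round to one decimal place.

Version A weighted sum = 2·29 + 2·27 + 5·70 + 2·92 + 2·70 + 2·21 = 58 + 54 + 350 + 184 + 140 + 42 = 828; overall_A = 828/15 = 55.2000.
Version B weighted sum = 2·21 + 2·46 + 5·51 + 2·85 + 2·94 + 2·22 = 42 + 92 + 255 + 170 + 188 + 44 = 791; overall_B = 791/15 = 52.7333.
Difference = 55.2000 − 52.7333 = 2.4667 ≈ 2.5.

2.5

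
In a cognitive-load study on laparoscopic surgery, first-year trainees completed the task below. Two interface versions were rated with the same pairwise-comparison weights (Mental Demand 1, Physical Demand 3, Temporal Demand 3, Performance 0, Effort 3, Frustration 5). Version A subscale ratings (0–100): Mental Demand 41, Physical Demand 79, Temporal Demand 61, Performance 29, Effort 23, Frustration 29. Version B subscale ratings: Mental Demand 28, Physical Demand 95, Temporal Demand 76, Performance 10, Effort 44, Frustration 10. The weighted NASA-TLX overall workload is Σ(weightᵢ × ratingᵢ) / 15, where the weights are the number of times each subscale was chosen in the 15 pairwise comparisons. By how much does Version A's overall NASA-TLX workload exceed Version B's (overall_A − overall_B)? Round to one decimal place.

Version A weighted sum = 1·41 + 3·79 + 3·61 + 0·29 + 3·23 + 5·29 = 41 + 237 + 183 + 0 + 69 + 145 = 675; overall_A = 675/15 = 45.0000.
Version B weighted sum = 1·28 + 3·95 + 3·76 + 0·10 + 3·44 + 5·10 = 28 + 285 + 228 + 0 + 132 + 50 = 723; overall_B = 723/15 = 48.2000.
Difference = 45.0000 − 48.2000 = -3.2000 ≈ -3.2.

-3.2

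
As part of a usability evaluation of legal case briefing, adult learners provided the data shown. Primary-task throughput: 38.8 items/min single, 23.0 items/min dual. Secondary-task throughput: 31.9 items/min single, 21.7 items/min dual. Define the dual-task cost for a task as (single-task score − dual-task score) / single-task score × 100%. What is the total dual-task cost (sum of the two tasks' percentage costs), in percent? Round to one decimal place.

Primary cost = (38.8 − 23.0) / 38.8 × 100% = 40.7216%.
Secondary cost = (31.9 − 21.7) / 31.9 × 100% = 31.9749%.
Total = 40.7216% + 31.9749% = 72.6965% ≈ 72.7%.

72.7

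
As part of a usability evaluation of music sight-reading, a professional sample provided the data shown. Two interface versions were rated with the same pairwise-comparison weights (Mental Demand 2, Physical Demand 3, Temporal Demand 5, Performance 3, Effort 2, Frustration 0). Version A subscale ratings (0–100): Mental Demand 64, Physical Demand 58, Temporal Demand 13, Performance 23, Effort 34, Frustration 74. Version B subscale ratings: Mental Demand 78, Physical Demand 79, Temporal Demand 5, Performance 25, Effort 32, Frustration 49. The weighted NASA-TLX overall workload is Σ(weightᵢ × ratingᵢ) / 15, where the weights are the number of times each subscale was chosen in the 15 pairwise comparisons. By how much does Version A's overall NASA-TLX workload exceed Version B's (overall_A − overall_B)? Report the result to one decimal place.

Version A weighted sum = 2·64 + 3·58 + 5·13 + 3·23 + 2·34 + 0·74 = 128 + 174 + 65 + 69 + 68 + 0 = 504; overall_A = 504/15 = 33.6000.
Version B weighted sum = 2·78 + 3·79 + 5·5 + 3·25 + 2·32 + 0·49 = 156 + 237 + 25 + 75 + 64 + 0 = 557; overall_B = 557/15 = 37.1333.
Difference = 33.6000 − 37.1333 = -3.5333 ≈ -3.5.

-3.5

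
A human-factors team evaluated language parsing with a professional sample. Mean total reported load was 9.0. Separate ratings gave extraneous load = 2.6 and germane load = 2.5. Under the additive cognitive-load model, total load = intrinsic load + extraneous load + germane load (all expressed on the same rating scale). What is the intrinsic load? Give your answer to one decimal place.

intrinsic load = total − extraneous − germane
             = 9.0 − 2.6 − 2.5 = 3.9.

3.9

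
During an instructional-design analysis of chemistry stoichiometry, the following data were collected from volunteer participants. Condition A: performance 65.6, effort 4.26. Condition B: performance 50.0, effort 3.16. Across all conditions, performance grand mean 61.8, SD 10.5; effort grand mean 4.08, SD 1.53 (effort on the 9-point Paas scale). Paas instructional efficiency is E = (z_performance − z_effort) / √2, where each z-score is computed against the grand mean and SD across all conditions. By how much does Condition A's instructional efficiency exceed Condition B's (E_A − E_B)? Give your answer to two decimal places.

0.54

Condition A: z_P = (65.6 − 61.8)/10.5 = 0.3619; z_E = (4.26 − 4.08)/1.53 = 0.1176; E_A = (0.3619 − 0.1176)/√2 = 0.1727.
Condition B: z_P = (50.0 − 61.8)/10.5 = -1.1238; z_E = (3.16 − 4.08)/1.53 = -0.6013; E_B = (-1.1238 − (-0.6013))/√2 = -0.3695.
E_A − E_B = 0.1727 − (-0.3695) = 0.5422 ≈ 0.54.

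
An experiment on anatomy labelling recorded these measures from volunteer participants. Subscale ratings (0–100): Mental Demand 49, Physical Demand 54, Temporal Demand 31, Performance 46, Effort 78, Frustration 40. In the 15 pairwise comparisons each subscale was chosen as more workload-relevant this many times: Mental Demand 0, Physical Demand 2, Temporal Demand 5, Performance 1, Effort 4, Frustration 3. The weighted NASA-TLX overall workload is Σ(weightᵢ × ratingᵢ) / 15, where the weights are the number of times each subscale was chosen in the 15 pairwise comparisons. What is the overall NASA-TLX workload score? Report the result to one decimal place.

49.4

The tallies are the weights (they sum to 15).
Weighted sum = 0·49 + 2·54 + 5·31 + 1·46 + 4·78 + 3·40
            = 0 + 108 + 155 + 46 + 312 + 120 = 741.
Overall workload = 741 / 15 = 49.4000 ≈ 49.4.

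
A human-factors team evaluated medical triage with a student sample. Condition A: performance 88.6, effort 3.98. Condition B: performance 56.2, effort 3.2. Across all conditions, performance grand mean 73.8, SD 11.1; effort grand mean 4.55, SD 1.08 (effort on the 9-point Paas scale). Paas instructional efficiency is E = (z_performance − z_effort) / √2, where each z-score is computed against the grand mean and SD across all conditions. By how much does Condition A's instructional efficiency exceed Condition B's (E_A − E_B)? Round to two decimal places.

Condition A: z_P = (88.6 − 73.8)/11.1 = 1.3333; z_E = (3.98 − 4.55)/1.08 = -0.5278; E_A = (1.3333 − (-0.5278))/√2 = 1.3160.
Condition B: z_P = (56.2 − 73.8)/11.1 = -1.5856; z_E = (3.2 − 4.55)/1.08 = -1.2500; E_B = (-1.5856 − (-1.2500))/√2 = -0.2373.
E_A − E_B = 1.3160 − (-0.2373) = 1.5533 ≈ 1.55.

1.55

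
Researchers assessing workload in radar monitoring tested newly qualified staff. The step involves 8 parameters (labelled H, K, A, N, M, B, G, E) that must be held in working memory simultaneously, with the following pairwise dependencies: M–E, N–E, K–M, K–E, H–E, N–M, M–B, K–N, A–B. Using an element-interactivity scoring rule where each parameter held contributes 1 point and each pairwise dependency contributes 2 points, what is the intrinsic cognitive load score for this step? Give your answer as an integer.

26

Count of parameters held simultaneously: 8.
Count of pairwise dependencies listed: 9.
Element contribution: 8 × 1 = 8.
Interaction contribution: 9 × 2 = 18.
Intrinsic load = 8 + 18 = 26.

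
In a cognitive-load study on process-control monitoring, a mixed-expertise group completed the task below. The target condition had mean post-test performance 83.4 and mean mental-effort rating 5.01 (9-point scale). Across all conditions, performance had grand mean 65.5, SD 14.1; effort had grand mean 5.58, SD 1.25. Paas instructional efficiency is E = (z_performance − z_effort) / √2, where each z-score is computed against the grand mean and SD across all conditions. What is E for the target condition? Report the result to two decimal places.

1.22

z_performance = (83.4 − 65.5) / 14.1 = 17.9000 / 14.1 = 1.2695.
z_effort = (5.01 − 5.58) / 1.25 = -0.5700 / 1.25 = -0.4560.
z_P − z_E = 1.2695 − (-0.4560) = 1.7255.
E = 1.7255 / √2 = 1.7255 / 1.41421 = 1.2201 ≈ 1.22.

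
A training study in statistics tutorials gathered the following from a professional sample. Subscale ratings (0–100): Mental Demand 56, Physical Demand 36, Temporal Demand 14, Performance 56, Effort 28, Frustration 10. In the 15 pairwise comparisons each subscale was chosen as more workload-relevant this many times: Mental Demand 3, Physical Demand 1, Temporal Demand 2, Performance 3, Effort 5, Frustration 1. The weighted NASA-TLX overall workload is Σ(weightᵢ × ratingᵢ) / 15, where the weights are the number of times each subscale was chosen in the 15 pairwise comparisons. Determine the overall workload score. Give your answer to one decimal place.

The tallies are the weights (they sum to 15).
Weighted sum = 3·56 + 1·36 + 2·14 + 3·56 + 5·28 + 1·10
            = 168 + 36 + 28 + 168 + 140 + 10 = 550.
Overall workload = 550 / 15 = 36.6667 ≈ 36.7.

36.7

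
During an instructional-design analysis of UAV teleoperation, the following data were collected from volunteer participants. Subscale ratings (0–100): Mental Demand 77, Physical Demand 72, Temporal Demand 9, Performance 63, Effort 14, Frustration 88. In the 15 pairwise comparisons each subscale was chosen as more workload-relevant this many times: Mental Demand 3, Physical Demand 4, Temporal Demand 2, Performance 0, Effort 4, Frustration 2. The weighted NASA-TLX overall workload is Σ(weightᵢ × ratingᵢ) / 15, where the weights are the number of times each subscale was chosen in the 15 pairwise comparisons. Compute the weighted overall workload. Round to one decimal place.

The tallies are the weights (they sum to 15).
Weighted sum = 3·77 + 4·72 + 2·9 + 0·63 + 4·14 + 2·88
            = 231 + 288 + 18 + 0 + 56 + 176 = 769.
Overall workload = 769 / 15 = 51.2667 ≈ 51.3.

51.3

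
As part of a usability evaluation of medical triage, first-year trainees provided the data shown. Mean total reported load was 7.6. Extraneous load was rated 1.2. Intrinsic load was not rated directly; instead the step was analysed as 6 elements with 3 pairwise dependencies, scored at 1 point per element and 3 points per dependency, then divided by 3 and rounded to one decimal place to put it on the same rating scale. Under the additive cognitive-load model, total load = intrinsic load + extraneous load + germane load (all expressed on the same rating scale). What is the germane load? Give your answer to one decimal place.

1.4

Intrinsic (element-interactivity): (6 × 1 + 3 × 3) / 3 = 15 / 3 = 5.0000 → 5.0.
germane load = total − intrinsic − extraneous
             = 7.6 − 5.0 − 1.2 = 1.4.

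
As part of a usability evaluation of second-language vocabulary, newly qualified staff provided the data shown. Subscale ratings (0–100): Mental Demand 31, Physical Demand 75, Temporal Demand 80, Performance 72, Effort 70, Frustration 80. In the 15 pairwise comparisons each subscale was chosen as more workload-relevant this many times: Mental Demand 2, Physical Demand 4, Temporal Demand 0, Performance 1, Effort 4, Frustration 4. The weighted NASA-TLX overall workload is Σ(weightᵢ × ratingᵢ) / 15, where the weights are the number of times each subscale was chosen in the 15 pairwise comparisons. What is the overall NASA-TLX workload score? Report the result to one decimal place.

The tallies are the weights (they sum to 15).
Weighted sum = 2·31 + 4·75 + 0·80 + 1·72 + 4·70 + 4·80
            = 62 + 300 + 0 + 72 + 280 + 320 = 1034.
Overall workload = 1034 / 15 = 68.9333 ≈ 68.9.

68.9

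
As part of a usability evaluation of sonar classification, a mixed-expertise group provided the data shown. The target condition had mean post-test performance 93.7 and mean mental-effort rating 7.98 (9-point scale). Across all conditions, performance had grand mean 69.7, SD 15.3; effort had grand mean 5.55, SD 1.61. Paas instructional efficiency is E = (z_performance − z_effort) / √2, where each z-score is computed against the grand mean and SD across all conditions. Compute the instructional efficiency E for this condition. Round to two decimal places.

z_performance = (93.7 − 69.7) / 15.3 = 24.0000 / 15.3 = 1.5686.
z_effort = (7.98 − 5.55) / 1.61 = 2.4300 / 1.61 = 1.5093.
z_P − z_E = 1.5686 − 1.5093 = 0.0593.
E = 0.0593 / √2 = 0.0593 / 1.41421 = 0.0419 ≈ 0.04.

0.04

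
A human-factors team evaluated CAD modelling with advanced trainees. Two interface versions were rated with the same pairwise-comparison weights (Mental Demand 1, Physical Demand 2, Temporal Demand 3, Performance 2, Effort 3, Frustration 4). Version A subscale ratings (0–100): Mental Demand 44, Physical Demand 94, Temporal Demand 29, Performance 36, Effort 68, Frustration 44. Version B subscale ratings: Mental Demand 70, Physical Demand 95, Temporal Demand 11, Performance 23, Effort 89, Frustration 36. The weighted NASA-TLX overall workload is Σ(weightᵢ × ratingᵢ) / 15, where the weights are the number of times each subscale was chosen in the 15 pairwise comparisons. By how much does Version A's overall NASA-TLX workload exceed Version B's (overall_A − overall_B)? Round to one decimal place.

1.4

Version A weighted sum = 1·44 + 2·94 + 3·29 + 2·36 + 3·68 + 4·44 = 44 + 188 + 87 + 72 + 204 + 176 = 771; overall_A = 771/15 = 51.4000.
Version B weighted sum = 1·70 + 2·95 + 3·11 + 2·23 + 3·89 + 4·36 = 70 + 190 + 33 + 46 + 267 + 144 = 750; overall_B = 750/15 = 50.0000.
Difference = 51.4000 − 50.0000 = 1.4000 ≈ 1.4.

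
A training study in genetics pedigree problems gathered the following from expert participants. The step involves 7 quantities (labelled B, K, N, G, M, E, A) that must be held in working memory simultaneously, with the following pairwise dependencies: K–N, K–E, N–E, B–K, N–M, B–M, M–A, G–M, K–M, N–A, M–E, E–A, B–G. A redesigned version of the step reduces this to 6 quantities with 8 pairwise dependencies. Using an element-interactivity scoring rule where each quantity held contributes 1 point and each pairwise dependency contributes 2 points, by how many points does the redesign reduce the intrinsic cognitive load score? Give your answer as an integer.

11

Original: 7 × 1 + 13 × 2 = 7 + 26 = 33.
Redesigned: 6 × 1 + 8 × 2 = 6 + 16 = 22.
Reduction = 33 − 22 = 11.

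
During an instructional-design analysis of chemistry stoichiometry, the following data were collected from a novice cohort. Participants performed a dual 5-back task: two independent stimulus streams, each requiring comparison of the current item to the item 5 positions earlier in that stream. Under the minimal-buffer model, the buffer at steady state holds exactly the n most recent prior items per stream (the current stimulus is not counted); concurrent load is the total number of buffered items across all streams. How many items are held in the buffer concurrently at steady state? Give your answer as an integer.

10

Each stream's buffer holds its 5 most recent prior items.
Two independent streams: 2 × 5 = 10 buffered items at steady state.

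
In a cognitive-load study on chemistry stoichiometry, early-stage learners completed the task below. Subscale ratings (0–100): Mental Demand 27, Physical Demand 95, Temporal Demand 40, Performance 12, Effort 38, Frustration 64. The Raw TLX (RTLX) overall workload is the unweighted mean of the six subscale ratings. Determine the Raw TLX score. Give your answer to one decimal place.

Sum of ratings = 27 + 95 + 40 + 12 + 38 + 64 = 276.
RTLX = 276 / 6 = 46.0000 ≈ 46.0.

46.0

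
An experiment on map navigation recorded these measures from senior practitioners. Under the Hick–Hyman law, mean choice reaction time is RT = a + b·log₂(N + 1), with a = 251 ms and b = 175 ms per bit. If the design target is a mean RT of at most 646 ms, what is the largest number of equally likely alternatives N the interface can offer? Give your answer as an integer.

Set 251 + 175·log₂(N + 1) ≤ 646.
log₂(N + 1) ≤ (646 − 251) / 175 = 2.2571.
N + 1 ≤ 2^2.2571 = 4.7803.
N ≤ 3.7803, so the largest integer N is 3.

3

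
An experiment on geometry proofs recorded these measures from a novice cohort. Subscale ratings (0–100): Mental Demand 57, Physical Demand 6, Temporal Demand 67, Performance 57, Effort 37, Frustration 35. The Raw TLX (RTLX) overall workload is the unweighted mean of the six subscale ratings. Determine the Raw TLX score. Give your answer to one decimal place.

43.2

Sum of ratings = 57 + 6 + 67 + 57 + 37 + 35 = 259.
RTLX = 259 / 6 = 43.1667 ≈ 43.2.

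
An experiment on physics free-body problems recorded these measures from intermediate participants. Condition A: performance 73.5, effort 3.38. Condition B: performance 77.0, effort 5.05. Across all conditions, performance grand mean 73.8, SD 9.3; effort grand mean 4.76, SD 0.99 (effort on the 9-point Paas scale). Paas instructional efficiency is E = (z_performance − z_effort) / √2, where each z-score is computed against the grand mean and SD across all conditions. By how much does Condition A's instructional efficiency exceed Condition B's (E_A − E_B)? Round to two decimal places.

Condition A: z_P = (73.5 − 73.8)/9.3 = -0.0323; z_E = (3.38 − 4.76)/0.99 = -1.3939; E_A = (-0.0323 − (-1.3939))/√2 = 0.9628.
Condition B: z_P = (77.0 − 73.8)/9.3 = 0.3441; z_E = (5.05 − 4.76)/0.99 = 0.2929; E_B = (0.3441 − 0.2929)/√2 = 0.0362.
E_A − E_B = 0.9628 − 0.0362 = 0.9266 ≈ 0.93.

0.93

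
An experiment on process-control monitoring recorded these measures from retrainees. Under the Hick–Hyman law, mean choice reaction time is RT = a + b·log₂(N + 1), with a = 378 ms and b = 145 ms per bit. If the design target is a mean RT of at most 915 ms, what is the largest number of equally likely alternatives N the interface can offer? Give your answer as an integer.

12

Set 378 + 145·log₂(N + 1) ≤ 915.
log₂(N + 1) ≤ (915 − 378) / 145 = 3.7034.
N + 1 ≤ 2^3.7034 = 13.0267.
N ≤ 12.0267, so the largest integer N is 12.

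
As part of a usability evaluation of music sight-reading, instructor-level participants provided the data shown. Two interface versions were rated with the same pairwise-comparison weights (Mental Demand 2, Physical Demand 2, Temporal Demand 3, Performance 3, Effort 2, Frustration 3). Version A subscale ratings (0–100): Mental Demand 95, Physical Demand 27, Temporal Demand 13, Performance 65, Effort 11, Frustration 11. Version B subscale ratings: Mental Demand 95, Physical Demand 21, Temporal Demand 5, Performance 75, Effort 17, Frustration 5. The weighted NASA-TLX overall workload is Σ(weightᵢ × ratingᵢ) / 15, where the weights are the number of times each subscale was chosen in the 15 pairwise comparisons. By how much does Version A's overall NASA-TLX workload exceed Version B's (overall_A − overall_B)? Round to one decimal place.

0.8

Version A weighted sum = 2·95 + 2·27 + 3·13 + 3·65 + 2·11 + 3·11 = 190 + 54 + 39 + 195 + 22 + 33 = 533; overall_A = 533/15 = 35.5333.
Version B weighted sum = 2·95 + 2·21 + 3·5 + 3·75 + 2·17 + 3·5 = 190 + 42 + 15 + 225 + 34 + 15 = 521; overall_B = 521/15 = 34.7333.
Difference = 35.5333 − 34.7333 = 0.8000 ≈ 0.8.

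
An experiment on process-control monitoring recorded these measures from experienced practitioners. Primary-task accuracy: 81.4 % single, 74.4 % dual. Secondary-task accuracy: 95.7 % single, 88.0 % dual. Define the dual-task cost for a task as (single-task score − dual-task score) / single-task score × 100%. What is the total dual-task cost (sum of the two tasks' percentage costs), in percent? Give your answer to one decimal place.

16.6

Primary cost = (81.4 − 74.4) / 81.4 × 100% = 8.5995%.
Secondary cost = (95.7 − 88.0) / 95.7 × 100% = 8.0460%.
Total = 8.5995% + 8.0460% = 16.6455% ≈ 16.6%.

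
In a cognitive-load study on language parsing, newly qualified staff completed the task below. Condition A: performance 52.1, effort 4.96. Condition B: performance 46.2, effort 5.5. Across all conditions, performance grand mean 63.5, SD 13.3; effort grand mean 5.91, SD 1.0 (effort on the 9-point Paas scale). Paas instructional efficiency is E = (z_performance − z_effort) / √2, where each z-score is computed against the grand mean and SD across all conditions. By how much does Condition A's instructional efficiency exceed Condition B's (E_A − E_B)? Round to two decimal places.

0.70

Condition A: z_P = (52.1 − 63.5)/13.3 = -0.8571; z_E = (4.96 − 5.91)/1.0 = -0.9500; E_A = (-0.8571 − (-0.9500))/√2 = 0.0657.
Condition B: z_P = (46.2 − 63.5)/13.3 = -1.3008; z_E = (5.5 − 5.91)/1.0 = -0.4100; E_B = (-1.3008 − (-0.4100))/√2 = -0.6299.
E_A − E_B = 0.0657 − (-0.6299) = 0.6956 ≈ 0.70.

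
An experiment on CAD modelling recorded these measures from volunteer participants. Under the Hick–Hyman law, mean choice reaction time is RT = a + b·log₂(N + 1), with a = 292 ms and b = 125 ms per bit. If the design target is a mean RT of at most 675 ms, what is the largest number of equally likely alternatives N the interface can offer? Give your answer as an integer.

Set 292 + 125·log₂(N + 1) ≤ 675.
log₂(N + 1) ≤ (675 − 292) / 125 = 3.0640.
N + 1 ≤ 2^3.0640 = 8.3629.
N ≤ 7.3629, so the largest integer N is 7.

7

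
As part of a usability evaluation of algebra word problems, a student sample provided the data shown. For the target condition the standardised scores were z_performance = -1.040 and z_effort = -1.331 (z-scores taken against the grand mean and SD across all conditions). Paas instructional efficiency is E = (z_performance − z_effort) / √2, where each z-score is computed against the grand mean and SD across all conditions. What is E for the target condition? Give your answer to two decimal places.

0.21

z_P − z_E = -1.040 − (-1.331) = 0.2910.
E = 0.2910 / √2 = 0.2910 / 1.41421 = 0.2058 ≈ 0.21.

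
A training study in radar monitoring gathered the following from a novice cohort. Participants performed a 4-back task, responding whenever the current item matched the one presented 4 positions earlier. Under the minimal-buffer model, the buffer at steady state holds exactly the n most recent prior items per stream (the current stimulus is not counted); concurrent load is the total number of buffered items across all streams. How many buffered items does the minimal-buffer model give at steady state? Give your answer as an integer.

4

The buffer holds the 4 most recent prior items.
Steady-state concurrent load = 4 items.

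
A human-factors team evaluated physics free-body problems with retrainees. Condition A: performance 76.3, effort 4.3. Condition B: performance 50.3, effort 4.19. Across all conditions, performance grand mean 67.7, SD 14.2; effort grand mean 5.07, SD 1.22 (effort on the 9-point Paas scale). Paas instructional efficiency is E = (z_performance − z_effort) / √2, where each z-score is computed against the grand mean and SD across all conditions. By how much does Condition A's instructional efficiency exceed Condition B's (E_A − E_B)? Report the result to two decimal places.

1.23

Condition A: z_P = (76.3 − 67.7)/14.2 = 0.6056; z_E = (4.3 − 5.07)/1.22 = -0.6311; E_A = (0.6056 − (-0.6311))/√2 = 0.8745.
Condition B: z_P = (50.3 − 67.7)/14.2 = -1.2254; z_E = (4.19 − 5.07)/1.22 = -0.7213; E_B = (-1.2254 − (-0.7213))/√2 = -0.3565.
E_A − E_B = 0.8745 − (-0.3565) = 1.2310 ≈ 1.23.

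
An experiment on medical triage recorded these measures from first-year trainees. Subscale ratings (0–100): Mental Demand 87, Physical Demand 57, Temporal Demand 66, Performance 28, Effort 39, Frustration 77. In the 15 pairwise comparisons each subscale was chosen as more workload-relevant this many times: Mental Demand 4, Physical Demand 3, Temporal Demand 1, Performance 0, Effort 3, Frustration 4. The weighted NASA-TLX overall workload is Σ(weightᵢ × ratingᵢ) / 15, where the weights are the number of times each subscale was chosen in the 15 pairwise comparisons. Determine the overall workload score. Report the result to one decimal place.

The tallies are the weights (they sum to 15).
Weighted sum = 4·87 + 3·57 + 1·66 + 0·28 + 3·39 + 4·77
            = 348 + 171 + 66 + 0 + 117 + 308 = 1010.
Overall workload = 1010 / 15 = 67.3333 ≈ 67.3.

67.3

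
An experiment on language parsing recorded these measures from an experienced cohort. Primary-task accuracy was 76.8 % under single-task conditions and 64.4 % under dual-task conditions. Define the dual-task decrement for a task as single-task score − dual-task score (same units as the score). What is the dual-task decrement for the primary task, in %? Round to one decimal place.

12.4

Decrement = 76.8 − 64.4 = 12.4000 % ≈ 12.4 %.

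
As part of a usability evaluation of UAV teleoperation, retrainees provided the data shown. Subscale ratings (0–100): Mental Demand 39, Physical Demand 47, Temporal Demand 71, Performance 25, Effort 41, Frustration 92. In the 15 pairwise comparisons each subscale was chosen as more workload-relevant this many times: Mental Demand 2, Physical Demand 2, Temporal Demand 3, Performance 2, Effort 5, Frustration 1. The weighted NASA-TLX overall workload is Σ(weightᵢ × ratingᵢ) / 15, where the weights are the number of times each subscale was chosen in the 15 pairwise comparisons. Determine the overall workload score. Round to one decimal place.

The tallies are the weights (they sum to 15).
Weighted sum = 2·39 + 2·47 + 3·71 + 2·25 + 5·41 + 1·92
            = 78 + 94 + 213 + 50 + 205 + 92 = 732.
Overall workload = 732 / 15 = 48.8000 ≈ 48.8.

48.8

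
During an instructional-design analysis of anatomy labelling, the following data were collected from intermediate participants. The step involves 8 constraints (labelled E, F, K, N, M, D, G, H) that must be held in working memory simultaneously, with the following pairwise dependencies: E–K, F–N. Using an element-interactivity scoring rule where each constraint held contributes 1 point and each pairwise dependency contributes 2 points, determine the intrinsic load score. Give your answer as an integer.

12

Count of constraints held simultaneously: 8.
Count of pairwise dependencies listed: 2.
Element contribution: 8 × 1 = 8.
Interaction contribution: 2 × 2 = 4.
Intrinsic load = 8 + 4 = 12.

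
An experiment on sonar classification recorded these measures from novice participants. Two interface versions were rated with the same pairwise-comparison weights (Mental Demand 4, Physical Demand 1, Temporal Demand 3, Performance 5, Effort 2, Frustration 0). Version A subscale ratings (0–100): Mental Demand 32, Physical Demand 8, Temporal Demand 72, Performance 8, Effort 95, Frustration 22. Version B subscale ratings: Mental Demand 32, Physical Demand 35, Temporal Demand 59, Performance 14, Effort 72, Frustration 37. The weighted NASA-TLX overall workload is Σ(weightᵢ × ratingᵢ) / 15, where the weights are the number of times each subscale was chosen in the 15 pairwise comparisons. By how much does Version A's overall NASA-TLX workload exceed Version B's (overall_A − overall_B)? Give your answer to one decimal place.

Version A weighted sum = 4·32 + 1·8 + 3·72 + 5·8 + 2·95 + 0·22 = 128 + 8 + 216 + 40 + 190 + 0 = 582; overall_A = 582/15 = 38.8000.
Version B weighted sum = 4·32 + 1·35 + 3·59 + 5·14 + 2·72 + 0·37 = 128 + 35 + 177 + 70 + 144 + 0 = 554; overall_B = 554/15 = 36.9333.
Difference = 38.8000 − 36.9333 = 1.8667 ≈ 1.9.

1.9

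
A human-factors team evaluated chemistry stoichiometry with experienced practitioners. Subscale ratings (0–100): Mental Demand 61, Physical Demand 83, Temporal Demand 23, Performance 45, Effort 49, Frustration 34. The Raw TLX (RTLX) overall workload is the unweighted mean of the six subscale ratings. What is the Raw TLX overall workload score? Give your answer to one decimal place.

Sum of ratings = 61 + 83 + 23 + 45 + 49 + 34 = 295.
RTLX = 295 / 6 = 49.1667 ≈ 49.2.

49.2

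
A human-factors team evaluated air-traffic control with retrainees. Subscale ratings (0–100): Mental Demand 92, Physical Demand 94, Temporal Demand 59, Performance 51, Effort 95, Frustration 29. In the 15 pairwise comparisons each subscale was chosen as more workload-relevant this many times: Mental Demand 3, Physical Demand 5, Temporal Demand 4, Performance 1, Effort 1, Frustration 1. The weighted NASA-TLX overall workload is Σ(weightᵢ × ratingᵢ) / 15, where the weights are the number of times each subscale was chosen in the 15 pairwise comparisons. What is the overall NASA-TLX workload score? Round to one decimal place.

77.1

The tallies are the weights (they sum to 15).
Weighted sum = 3·92 + 5·94 + 4·59 + 1·51 + 1·95 + 1·29
            = 276 + 470 + 236 + 51 + 95 + 29 = 1157.
Overall workload = 1157 / 15 = 77.1333 ≈ 77.1.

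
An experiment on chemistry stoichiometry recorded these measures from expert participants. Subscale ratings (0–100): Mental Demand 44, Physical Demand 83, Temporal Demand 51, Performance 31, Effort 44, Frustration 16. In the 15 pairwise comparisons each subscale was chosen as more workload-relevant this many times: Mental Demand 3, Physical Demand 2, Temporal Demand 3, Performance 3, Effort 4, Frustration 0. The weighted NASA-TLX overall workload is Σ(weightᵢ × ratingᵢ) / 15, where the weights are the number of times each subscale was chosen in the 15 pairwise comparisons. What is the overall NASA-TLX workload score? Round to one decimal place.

48.0

The tallies are the weights (they sum to 15).
Weighted sum = 3·44 + 2·83 + 3·51 + 3·31 + 4·44 + 0·16
            = 132 + 166 + 153 + 93 + 176 + 0 = 720.
Overall workload = 720 / 15 = 48.0000 ≈ 48.0.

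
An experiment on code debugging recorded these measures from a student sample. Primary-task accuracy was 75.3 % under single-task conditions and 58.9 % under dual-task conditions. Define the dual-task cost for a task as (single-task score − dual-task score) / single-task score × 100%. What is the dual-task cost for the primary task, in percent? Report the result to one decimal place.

21.8

Cost = (75.3 − 58.9) / 75.3 × 100%
     = 16.4000 / 75.3 × 100% = 21.7795%.
≈ 21.8%.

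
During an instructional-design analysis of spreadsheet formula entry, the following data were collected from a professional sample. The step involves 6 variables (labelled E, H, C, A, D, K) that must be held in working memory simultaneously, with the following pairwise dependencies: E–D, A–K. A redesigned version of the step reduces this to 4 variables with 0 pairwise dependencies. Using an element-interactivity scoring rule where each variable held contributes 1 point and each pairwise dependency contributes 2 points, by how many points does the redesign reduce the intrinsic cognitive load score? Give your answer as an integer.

Original: 6 × 1 + 2 × 2 = 6 + 4 = 10.
Redesigned: 4 × 1 + 0 × 2 = 4 + 0 = 4.
Reduction = 10 − 4 = 6.

6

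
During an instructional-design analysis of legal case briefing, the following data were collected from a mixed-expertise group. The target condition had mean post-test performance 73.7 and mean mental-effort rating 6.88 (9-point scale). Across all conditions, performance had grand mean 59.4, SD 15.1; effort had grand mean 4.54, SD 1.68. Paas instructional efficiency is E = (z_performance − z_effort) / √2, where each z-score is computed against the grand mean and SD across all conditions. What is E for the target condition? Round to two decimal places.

-0.32

z_performance = (73.7 − 59.4) / 15.1 = 14.3000 / 15.1 = 0.9470.
z_effort = (6.88 − 4.54) / 1.68 = 2.3400 / 1.68 = 1.3929.
z_P − z_E = 0.9470 − 1.3929 = -0.4459.
E = -0.4459 / √2 = -0.4459 / 1.41421 = -0.3153 ≈ -0.32.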